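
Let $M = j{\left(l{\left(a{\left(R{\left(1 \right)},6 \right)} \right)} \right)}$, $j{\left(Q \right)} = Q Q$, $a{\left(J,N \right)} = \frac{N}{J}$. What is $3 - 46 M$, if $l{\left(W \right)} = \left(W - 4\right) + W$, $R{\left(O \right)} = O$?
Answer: $-2941$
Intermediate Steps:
$l{\left(W \right)} = -4 + 2 W$ ($l{\left(W \right)} = \left(-4 + W\right) + W = -4 + 2 W$)
$j{\left(Q \right)} = Q^{2}$
$M = 64$ ($M = \left(-4 + 2 \cdot \frac{6}{1}\right)^{2} = \left(-4 + 2 \cdot 6 \cdot 1\right)^{2} = \left(-4 + 2 \cdot 6\right)^{2} = \left(-4 + 12\right)^{2} = 8^{2} = 64$)
$3 - 46 M = 3 - 2944 = -2941$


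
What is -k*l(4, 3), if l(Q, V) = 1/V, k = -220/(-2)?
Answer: -110/3 ≈ -36.667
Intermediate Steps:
k = 110 (k = -220*(-1)/2 = -10*(-11) = 110)
-k*l(4, 3) = -110/3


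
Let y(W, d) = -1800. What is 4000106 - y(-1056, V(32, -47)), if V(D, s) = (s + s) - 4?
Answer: 4001906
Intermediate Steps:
V(D, s) = -4 + 2*s (V(D, s) = 2*s - 4 = -4 + 2*s)
4000106 - y(-1056, V(32, -47)) = 4000106 - 1*(-1800) = 4000106 + 1800 = 4001906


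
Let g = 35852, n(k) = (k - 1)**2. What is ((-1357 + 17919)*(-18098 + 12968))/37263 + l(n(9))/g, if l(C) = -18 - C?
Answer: -507683113781/222658846 ≈ -2280.1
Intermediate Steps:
n(k) = (-1 + k)**2
((-1357 + 17919)*(-18098 + 12968))/37263 + l(n(9))/g = ((-1357 + 17919)*(-18098 + 12968))/37263 + (-18 - (-1 + 9)**2)/35852 = (16562*(-5130))*(1/37263) + (-18 - 1*8**2)*(1/35852) = -84963060*1/37263 + (-18 - 1*64)*(1/35852) = -28321020/12421 + (-18 - 64)*(1/35852) = -28321020/12421 - 82*1/35852 = -28321020/12421 - 41/17926 = -507683113781/222658846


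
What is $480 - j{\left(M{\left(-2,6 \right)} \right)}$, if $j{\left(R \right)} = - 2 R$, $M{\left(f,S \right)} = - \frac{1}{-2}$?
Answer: $481$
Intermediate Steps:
$M{\left(f,S \right)} = \frac{1}{2}$ ($M{\left(f,S \right)} = \left(-1\right) \left(- \frac{1}{2}\right) = \frac{1}{2}$)
$480 - j{\left(M{\left(-2,6 \right)} \right)} = 480 - \left(-2\right) \frac{1}{2} = 480 - -1 = 480 + 1 = 481$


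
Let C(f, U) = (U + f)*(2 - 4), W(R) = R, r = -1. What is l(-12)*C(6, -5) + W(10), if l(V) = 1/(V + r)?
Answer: 132/13 ≈ 10.154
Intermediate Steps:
C(f, U) = -2*U - 2*f (C(f, U) = (U + f)*(-2) = -2*U - 2*f)
l(V) = 1/(-1 + V) (l(V) = 1/(V - 1) = 1/(-1 + V))
l(-12)*C(6, -5) + W(10) = (-2*(-5) - 2*6)/(-1 - 12) + 10 = (10 - 12)/(-13) + 10 = -1/13*(-2) + 10 = 2/13 + 10 = 132/13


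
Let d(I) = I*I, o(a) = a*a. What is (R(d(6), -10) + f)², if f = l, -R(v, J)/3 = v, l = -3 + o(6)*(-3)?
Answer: 47961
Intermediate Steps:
o(a) = a²
l = -111 (l = -3 + 6²*(-3) = -3 + 36*(-3) = -3 - 108 = -111)
d(I) = I²
R(v, J) = -3*v
f = -111
(R(d(6), -10) + f)² = (-3*6² - 111)² = (-3*36 - 111)² = (-108 - 111)² = (-219)² = 47961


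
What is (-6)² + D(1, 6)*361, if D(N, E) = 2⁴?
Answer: 5812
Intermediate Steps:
D(N, E) = 16
(-6)² + D(1, 6)*361 = (-6)² + 16*361 = 36 + 5776 = 5812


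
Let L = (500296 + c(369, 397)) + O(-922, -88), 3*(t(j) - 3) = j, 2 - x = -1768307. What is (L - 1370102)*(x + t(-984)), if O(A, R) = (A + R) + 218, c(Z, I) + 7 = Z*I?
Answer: -1280218430208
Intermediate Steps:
x = 1768309 (x = 2 - 1*(-1768307) = 2 + 1768307 = 1768309)
t(j) = 3 + j/3
c(Z, I) = -7 + I*Z (c(Z, I) = -7 + Z*I = -7 + I*Z)
O(A, R) = 218 + A + R
L = 645990 (L = (500296 + (-7 + 397*369)) + (218 - 922 - 88) = (500296 + (-7 + 146493)) - 792 = (500296 + 146486) - 792 = 646782 - 792 = 645990)
(L - 1370102)*(x + t(-984)) = (645990 - 1370102)*(1768309 + (3 + (1/3)*(-984))) = -724112*(1768309 + (3 - 328)) = -724112*(1768309 - 325) = -724112*1767984 = -1280218430208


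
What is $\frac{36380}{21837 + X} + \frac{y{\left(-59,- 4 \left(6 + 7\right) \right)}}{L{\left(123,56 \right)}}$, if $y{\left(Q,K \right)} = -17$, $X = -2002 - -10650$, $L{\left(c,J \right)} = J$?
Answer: $\frac{43401}{48776} \approx 0.8898$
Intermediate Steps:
$X = 8648$ ($X = -2002 + 10650 = 8648$)
$\frac{36380}{21837 + X} + \frac{y{\left(-59,- 4 \left(6 + 7\right) \right)}}{L{\left(123,56 \right)}} = \frac{36380}{21837 + 8648} - \frac{17}{56} = \frac{36380}{30485} - \frac{17}{56} = 36380 \cdot \frac{1}{30485} - \frac{17}{56} = \frac{7276}{6097} - \frac{17}{56} = \frac{43401}{48776}$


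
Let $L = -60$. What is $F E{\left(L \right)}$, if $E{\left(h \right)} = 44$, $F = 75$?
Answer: $3300$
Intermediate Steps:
$F E{\left(L \right)} = 75 \cdot 44 = 3300$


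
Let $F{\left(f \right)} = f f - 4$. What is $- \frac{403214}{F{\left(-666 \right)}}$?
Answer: $- \frac{2429}{2672} \approx -0.90906$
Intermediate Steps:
$F{\left(f \right)} = -4 + f^{2}$ ($F{\left(f \right)} = f^{2} - 4 = -4 + f^{2}$)
$- \frac{403214}{F{\left(-666 \right)}} = - \frac{403214}{-4 + \left(-666\right)^{2}} = - \frac{403214}{-4 + 443556} = - \frac{403214}{443552} = \left(-403214\right) \frac{1}{443552} = - \frac{2429}{2672}$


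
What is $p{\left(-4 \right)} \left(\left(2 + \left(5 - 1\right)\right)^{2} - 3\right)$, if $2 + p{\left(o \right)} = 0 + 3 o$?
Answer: $-462$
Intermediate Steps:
$p{\left(o \right)} = -2 + 3 o$ ($p{\left(o \right)} = -2 + \left(0 + 3 o\right) = -2 + 3 o$)
$p{\left(-4 \right)} \left(\left(2 + \left(5 - 1\right)\right)^{2} - 3\right) = \left(-2 + 3 \left(-4\right)\right) \left(\left(2 + \left(5 - 1\right)\right)^{2} - 3\right) = \left(-2 - 12\right) \left(\left(2 + 4\right)^{2} - 3\right) = - 14 \left(6^{2} - 3\right) = - 14 \left(36 - 3\right) = \left(-14\right) 33 = -462$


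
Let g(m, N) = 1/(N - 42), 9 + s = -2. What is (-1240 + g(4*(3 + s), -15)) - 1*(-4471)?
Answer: 184166/57 ≈ 3231.0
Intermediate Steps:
s = -11 (s = -9 - 2 = -11)
g(m, N) = 1/(-42 + N)
(-1240 + g(4*(3 + s), -15)) - 1*(-4471) = (-1240 + 1/(-42 - 15)) - 1*(-4471) = (-1240 + 1/(-57)) + 4471 = (-1240 - 1/57) + 4471 = -70681/57 + 4471 = 184166/57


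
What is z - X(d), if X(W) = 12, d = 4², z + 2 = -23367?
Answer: -23381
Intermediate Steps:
z = -23369 (z = -2 - 23367 = -23369)
d = 16
z - X(d) = -23369 - 1*12 = -23369 - 12 = -23381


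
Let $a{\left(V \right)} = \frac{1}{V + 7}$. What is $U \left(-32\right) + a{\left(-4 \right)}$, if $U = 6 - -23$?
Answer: $- \frac{2783}{3} \approx -927.67$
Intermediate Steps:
$U = 29$ ($U = 6 + 23 = 29$)
$a{\left(V \right)} = \frac{1}{7 + V}$
$U \left(-32\right) + a{\left(-4 \right)} = 29 \left(-32\right) + \frac{1}{7 - 4} = -928 + \frac{1}{3} = - \frac{2783}{3}$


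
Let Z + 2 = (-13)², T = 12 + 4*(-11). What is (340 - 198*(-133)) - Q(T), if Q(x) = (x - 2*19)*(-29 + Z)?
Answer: 36334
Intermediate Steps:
T = -32 (T = 12 - 44 = -32)
Z = 167 (Z = -2 + (-13)² = -2 + 169 = 167)
Q(x) = -5244 + 138*x (Q(x) = (x - 2*19)*(-29 + 167) = (x - 38)*138 = (-38 + x)*138 = -5244 + 138*x)
(340 - 198*(-133)) - Q(T) = (340 - 198*(-133)) - (-5244 + 138*(-32)) = (340 + 26334) - (-5244 - 4416) = 26674 - 1*(-9660) = 26674 + 9660 = 36334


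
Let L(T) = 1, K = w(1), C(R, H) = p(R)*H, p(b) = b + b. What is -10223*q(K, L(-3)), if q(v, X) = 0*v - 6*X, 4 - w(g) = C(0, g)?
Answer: 61338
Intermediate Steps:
p(b) = 2*b
C(R, H) = 2*H*R (C(R, H) = (2*R)*H = 2*H*R)
w(g) = 4 (w(g) = 4 - 2*g*0 = 4 - 1*0 = 4 + 0 = 4)
K = 4
q(v, X) = -6*X (q(v, X) = 0 - 6*X = -6*X)
-10223*q(K, L(-3)) = -(-61338) = -10223*(-6) = 61338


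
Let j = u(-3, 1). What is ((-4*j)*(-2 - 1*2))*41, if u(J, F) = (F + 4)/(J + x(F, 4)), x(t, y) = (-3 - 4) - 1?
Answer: -3280/11 ≈ -298.18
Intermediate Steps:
x(t, y) = -8 (x(t, y) = -7 - 1 = -8)
u(J, F) = (4 + F)/(-8 + J) (u(J, F) = (F + 4)/(J - 8) = (4 + F)/(-8 + J))
j = -5/11 (j = (4 + 1)/(-8 - 3) = 5/(-11) = -1/11*5 = -5/11 ≈ -0.45455)
((-4*j)*(-2 - 1*2))*41 = ((-4*(-5/11))*(-2 - 1*2))*41 = (20*(-2 - 2)/11)*41 = ((20/11)*(-4))*41 = -80/11*41 = -3280/11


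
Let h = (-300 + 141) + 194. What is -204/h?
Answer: -204/35 ≈ -5.8286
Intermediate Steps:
h = 35 (h = -159 + 194 = 35)
-204/h = -204/35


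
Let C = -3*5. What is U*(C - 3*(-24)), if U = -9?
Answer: -513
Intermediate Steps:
C = -15
U*(C - 3*(-24)) = -9*(-15 - 3*(-24)) = -9*(-15 + 72) = -9*57 = -513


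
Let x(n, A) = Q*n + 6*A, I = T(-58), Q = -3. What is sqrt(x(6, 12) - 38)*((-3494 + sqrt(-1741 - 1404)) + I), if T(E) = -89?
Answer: -14332 + 4*I*sqrt(3145) ≈ -14332.0 + 224.32*I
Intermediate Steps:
I = -89
x(n, A) = -3*n + 6*A
sqrt(x(6, 12) - 38)*((-3494 + sqrt(-1741 - 1404)) + I) = sqrt((-3*6 + 6*12) - 38)*((-3494 + sqrt(-1741 - 1404)) - 89) = sqrt((-18 + 72) - 38)*((-3494 + sqrt(-3145)) - 89) = sqrt(54 - 38)*((-3494 + I*sqrt(3145)) - 89) = sqrt(16)*(-3583 + I*sqrt(3145)) = 4*(-3583 + I*sqrt(3145)) = -14332 + 4*I*sqrt(3145)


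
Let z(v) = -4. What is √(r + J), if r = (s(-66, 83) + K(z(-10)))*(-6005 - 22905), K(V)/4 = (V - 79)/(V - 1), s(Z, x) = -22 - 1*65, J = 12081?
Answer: √607627 ≈ 779.50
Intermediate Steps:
s(Z, x) = -87 (s(Z, x) = -22 - 65 = -87)
K(V) = 4*(-79 + V)/(-1 + V) (K(V) = 4*((V - 79)/(V - 1)) = 4*((-79 + V)/(-1 + V)) = 4*(-79 + V)/(-1 + V))
r = 595546 (r = (-87 + 4*(-79 - 4)/(-1 - 4))*(-6005 - 22905) = (-87 + 4*(-83)/(-5))*(-28910) = (-87 + 4*(-⅕)*(-83))*(-28910) = (-87 + 332/5)*(-28910) = -103/5*(-28910) = 595546)
√(r + J) = √(595546 + 12081) = √607627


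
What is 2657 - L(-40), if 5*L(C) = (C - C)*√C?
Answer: 2657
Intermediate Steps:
L(C) = 0 (L(C) = ((C - C)*√C)/5 = (0*√C)/5 = (⅕)*0 = 0)
2657 - L(-40) = 2657 - 1*0 = 2657 + 0 = 2657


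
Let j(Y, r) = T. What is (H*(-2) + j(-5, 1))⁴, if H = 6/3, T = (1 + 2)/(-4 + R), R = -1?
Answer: 279841/625 ≈ 447.75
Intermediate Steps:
T = -⅗ (T = (1 + 2)/(-4 - 1) = 3/(-5) = 3*(-⅕) = -⅗ ≈ -0.60000)
j(Y, r) = -⅗
H = 2 (H = 6*(⅓) = 2)
(H*(-2) + j(-5, 1))⁴ = (2*(-2) - ⅗)⁴ = (-4 - ⅗)⁴ = (-23/5)⁴ = 279841/625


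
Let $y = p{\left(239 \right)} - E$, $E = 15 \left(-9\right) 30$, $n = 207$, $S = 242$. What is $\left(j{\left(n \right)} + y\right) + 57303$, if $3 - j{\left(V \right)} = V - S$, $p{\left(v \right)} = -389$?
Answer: $61002$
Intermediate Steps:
$E = -4050$ ($E = \left(-135\right) 30 = -4050$)
$j{\left(V \right)} = 245 - V$ ($j{\left(V \right)} = 3 - \left(V - 242\right) = 3 - \left(-242 + V\right) = 245 - V$)
$y = 3661$ ($y = -389 - -4050 = -389 + 4050 = 3661$)
$\left(j{\left(n \right)} + y\right) + 57303 = \left(\left(245 - 207\right) + 3661\right) + 57303 = \left(38 + 3661\right) + 57303 = 3699 + 57303 = 61002$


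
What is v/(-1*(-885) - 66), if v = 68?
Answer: 68/819 ≈ 0.083028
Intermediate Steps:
v/(-1*(-885) - 66) = 68/(-1*(-885) - 66) = 68/(885 - 66) = 68/819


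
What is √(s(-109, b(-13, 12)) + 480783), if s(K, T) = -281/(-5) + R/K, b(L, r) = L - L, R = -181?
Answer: √142821756605/545 ≈ 693.43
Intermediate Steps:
b(L, r) = 0
s(K, T) = 281/5 - 181/K (s(K, T) = -281/(-5) - 181/K = -281*(-⅕) - 181/K = 281/5 - 181/K)
√(s(-109, b(-13, 12)) + 480783) = √((281/5 - 181/(-109)) + 480783) = √((281/5 - 181*(-1/109)) + 480783) = √((281/5 + 181/109) + 480783) = √(31534/545 + 480783) = √(262058269/545) = √142821756605/545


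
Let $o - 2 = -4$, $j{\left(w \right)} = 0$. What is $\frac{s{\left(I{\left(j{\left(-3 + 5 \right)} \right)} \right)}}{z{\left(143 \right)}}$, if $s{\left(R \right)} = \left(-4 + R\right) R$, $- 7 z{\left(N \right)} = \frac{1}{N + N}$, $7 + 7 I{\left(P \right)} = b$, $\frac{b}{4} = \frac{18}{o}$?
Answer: $- \frac{873158}{7} \approx -1.2474 \cdot 10^{5}$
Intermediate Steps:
$o = -2$ ($o = 2 - 4 = -2$)
$b = -36$ ($b = 4 \frac{18}{-2} = 4 \cdot 18 \left(- \frac{1}{2}\right) = 4 \left(-9\right) = -36$)
$I{\left(P \right)} = - \frac{43}{7}$ ($I{\left(P \right)} = -1 + \frac{1}{7} \left(-36\right) = -1 - \frac{36}{7} = - \frac{43}{7}$)
$z{\left(N \right)} = - \frac{1}{14 N}$ ($z{\left(N \right)} = - \frac{1}{7 \left(N + N\right)} = - \frac{1}{7 \cdot 2 N} = - \frac{\frac{1}{2} \frac{1}{N}}{7} = - \frac{1}{14 N}$)
$s{\left(R \right)} = R \left(-4 + R\right)$
$\frac{s{\left(I{\left(j{\left(-3 + 5 \right)} \right)} \right)}}{z{\left(143 \right)}} = \frac{\left(- \frac{43}{7}\right) \left(-4 - \frac{43}{7}\right)}{\left(- \frac{1}{14}\right) \frac{1}{143}} = \frac{\left(- \frac{43}{7}\right) \left(- \frac{71}{7}\right)}{\left(- \frac{1}{14}\right) \frac{1}{143}} = \frac{3053}{49 \left(- \frac{1}{2002}\right)} = \frac{3053}{49} \left(-2002\right) = - \frac{873158}{7}$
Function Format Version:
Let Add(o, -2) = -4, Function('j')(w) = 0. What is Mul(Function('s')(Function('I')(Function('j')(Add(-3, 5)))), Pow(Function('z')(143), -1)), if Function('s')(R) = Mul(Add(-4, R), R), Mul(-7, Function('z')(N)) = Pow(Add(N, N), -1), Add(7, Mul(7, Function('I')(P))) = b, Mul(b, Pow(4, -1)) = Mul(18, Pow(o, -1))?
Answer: Rational(-873158, 7) ≈ -1.2474e+5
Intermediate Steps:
o = -2 (o = Add(2, -4) = -2)
b = -36 (b = Mul(4, Mul(18, Pow(-2, -1))) = Mul(4, Mul(18, Rational(-1, 2))) = Mul(4, -9) = -36)
Function('I')(P) = Rational(-43, 7) (Function('I')(P) = Add(-1, Mul(Rational(1, 7), -36)) = Add(-1, Rational(-36, 7)) = Rational(-43, 7))
Function('z')(N) = Mul(Rational(-1, 14), Pow(N, -1)) (Function('z')(N) = Mul(Rational(-1, 7), Pow(Add(N, N), -1)) = Mul(Rational(-1, 7), Pow(Mul(2, N), -1)) = Mul(Rational(-1, 7), Mul(Rational(1, 2), Pow(N, -1))) = Mul(Rational(-1, 14), Pow(N, -1)))
Function('s')(R) = Mul(R, Add(-4, R))
Mul(Function('s')(Function('I')(Function('j')(Add(-3, 5)))), Pow(Function('z')(143), -1)) = Mul(Mul(Rational(-43, 7), Add(-4, Rational(-43, 7))), Pow(Mul(Rational(-1, 14), Pow(143, -1)), -1)) = Mul(Mul(Rational(-43, 7), Rational(-71, 7)), Pow(Mul(Rational(-1, 14), Rational(1, 143)), -1)) = Mul(Rational(3053, 49), Pow(Rational(-1, 2002), -1)) = Mul(Rational(3053, 49), -2002) = Rational(-873158, 7)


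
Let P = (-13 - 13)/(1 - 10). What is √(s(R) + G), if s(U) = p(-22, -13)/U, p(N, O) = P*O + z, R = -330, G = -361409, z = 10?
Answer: I*√88554219765/495 ≈ 601.17*I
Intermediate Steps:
P = 26/9 (P = -26/(-9) = -26*(-⅑) = 26/9 ≈ 2.8889)
p(N, O) = 10 + 26*O/9 (p(N, O) = 26*O/9 + 10 = 10 + 26*O/9)
s(U) = -248/(9*U) (s(U) = (10 + (26/9)*(-13))/U = (10 - 338/9)/U = -248/(9*U))
√(s(R) + G) = √(-248/9/(-330) - 361409) = √(-248/9*(-1/330) - 361409) = √(124/1485 - 361409) = √(-536692241/1485) = I*√88554219765/495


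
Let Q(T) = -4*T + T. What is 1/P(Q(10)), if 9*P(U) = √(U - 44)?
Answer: -9*I*√74/74 ≈ -1.0462*I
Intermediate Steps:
Q(T) = -3*T
P(U) = √(-44 + U)/9 (P(U) = √(U - 44)/9 = √(-44 + U)/9)
1/P(Q(10)) = 1/(√(-44 - 3*10)/9) = 1/(√(-44 - 30)/9) = 1/(√(-74)/9) = 1/((I*√74)/9) = 1/(I*√74/9) = -9*I*√74/74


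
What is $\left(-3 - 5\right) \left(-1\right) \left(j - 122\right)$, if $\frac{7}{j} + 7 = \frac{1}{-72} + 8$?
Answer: $- \frac{65264}{71} \approx -919.21$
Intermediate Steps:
$j = \frac{504}{71}$ ($j = \frac{7}{-7 + \left(\frac{1}{-72} + 8\right)} = \frac{7}{-7 + \left(- \frac{1}{72} + 8\right)} = \frac{7}{-7 + \frac{575}{72}} = \frac{7}{\frac{71}{72}} = 7 \cdot \frac{72}{71} = \frac{504}{71} \approx 7.0986$)
$\left(-3 - 5\right) \left(-1\right) \left(j - 122\right) = \left(-3 - 5\right) \left(-1\right) \left(\frac{504}{71} - 122\right) = \left(-8\right) \left(-1\right) \left(- \frac{8158}{71}\right) = 8 \left(- \frac{8158}{71}\right) = - \frac{65264}{71}$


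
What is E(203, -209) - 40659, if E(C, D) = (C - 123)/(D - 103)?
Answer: -1585711/39 ≈ -40659.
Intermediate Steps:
E(C, D) = (-123 + C)/(-103 + D)
E(203, -209) - 40659 = (-123 + 203)/(-103 - 209) - 40659 = 80/(-312) - 40659 = -1/312*80 - 40659 = -10/39 - 40659 = -1585711/39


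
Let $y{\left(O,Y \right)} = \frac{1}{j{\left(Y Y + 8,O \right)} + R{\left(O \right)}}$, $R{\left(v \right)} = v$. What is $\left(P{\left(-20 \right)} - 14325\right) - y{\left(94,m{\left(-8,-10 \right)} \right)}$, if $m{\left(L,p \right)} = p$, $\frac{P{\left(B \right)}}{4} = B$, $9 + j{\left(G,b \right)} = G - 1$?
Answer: $- \frac{2765761}{192} \approx -14405.0$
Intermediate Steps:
$j{\left(G,b \right)} = -10 + G$ ($j{\left(G,b \right)} = -9 + \left(G - 1\right) = -9 + \left(-1 + G\right) = -10 + G$)
$P{\left(B \right)} = 4 B$
$y{\left(O,Y \right)} = \frac{1}{-2 + O + Y^{2}}$ ($y{\left(O,Y \right)} = \frac{1}{\left(-10 + \left(Y Y + 8\right)\right) + O} = \frac{1}{\left(-10 + \left(Y^{2} + 8\right)\right) + O} = \frac{1}{\left(-10 + \left(8 + Y^{2}\right)\right) + O} = \frac{1}{\left(-2 + Y^{2}\right) + O} = \frac{1}{-2 + O + Y^{2}}$)
$\left(P{\left(-20 \right)} - 14325\right) - y{\left(94,m{\left(-8,-10 \right)} \right)} = \left(4 \left(-20\right) - 14325\right) - \frac{1}{-2 + 94 + \left(-10\right)^{2}} = \left(-80 - 14325\right) - \frac{1}{-2 + 94 + 100} = -14405 - \frac{1}{192} = - \frac{2765761}{192}$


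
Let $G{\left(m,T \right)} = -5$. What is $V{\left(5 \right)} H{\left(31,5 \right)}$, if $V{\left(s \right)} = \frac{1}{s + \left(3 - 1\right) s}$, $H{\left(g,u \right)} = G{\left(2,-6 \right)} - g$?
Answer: $- \frac{12}{5} \approx -2.4$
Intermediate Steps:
$H{\left(g,u \right)} = -5 - g$
$V{\left(s \right)} = \frac{1}{3 s}$ ($V{\left(s \right)} = \frac{1}{s + 2 s} = \frac{1}{3 s}$)
$V{\left(5 \right)} H{\left(31,5 \right)} = \frac{1}{3 \cdot 5} \left(-5 - 31\right) = \frac{1}{3} \cdot \frac{1}{5} \left(-5 - 31\right) = \frac{1}{15} \left(-36\right) = - \frac{12}{5}$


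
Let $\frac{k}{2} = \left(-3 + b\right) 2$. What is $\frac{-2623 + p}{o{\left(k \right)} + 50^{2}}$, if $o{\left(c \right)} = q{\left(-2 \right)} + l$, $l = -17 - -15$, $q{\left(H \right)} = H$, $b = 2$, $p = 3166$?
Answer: $\frac{181}{832} \approx 0.21755$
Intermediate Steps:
$l = -2$ ($l = -17 + 15 = -2$)
$k = -4$ ($k = 2 \left(-3 + 2\right) 2 = 2 \left(\left(-1\right) 2\right) = 2 \left(-2\right) = -4$)
$o{\left(c \right)} = -4$ ($o{\left(c \right)} = -2 - 2 = -4$)
$\frac{-2623 + p}{o{\left(k \right)} + 50^{2}} = \frac{-2623 + 3166}{-4 + 50^{2}} = \frac{543}{-4 + 2500} = \frac{543}{2496} = 543 \cdot \frac{1}{2496} = \frac{181}{832}$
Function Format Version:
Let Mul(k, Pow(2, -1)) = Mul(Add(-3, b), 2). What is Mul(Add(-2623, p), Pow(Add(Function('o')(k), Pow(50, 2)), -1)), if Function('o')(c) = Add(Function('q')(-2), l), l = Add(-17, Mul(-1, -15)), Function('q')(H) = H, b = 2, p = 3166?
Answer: Rational(181, 832) ≈ 0.21755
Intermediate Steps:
l = -2 (l = Add(-17, 15) = -2)
k = -4 (k = Mul(2, Mul(Add(-3, 2), 2)) = Mul(2, Mul(-1, 2)) = Mul(2, -2) = -4)
Function('o')(c) = -4 (Function('o')(c) = Add(-2, -2) = -4)
Mul(Add(-2623, p), Pow(Add(Function('o')(k), Pow(50, 2)), -1)) = Mul(Add(-2623, 3166), Pow(Add(-4, Pow(50, 2)), -1)) = Mul(543, Pow(Add(-4, 2500), -1)) = Mul(543, Pow(2496, -1)) = Mul(543, Rational(1, 2496)) = Rational(181, 832)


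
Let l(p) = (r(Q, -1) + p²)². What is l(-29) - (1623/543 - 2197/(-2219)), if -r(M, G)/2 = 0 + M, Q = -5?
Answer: 290865767303/401639 ≈ 7.2420e+5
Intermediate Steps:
r(M, G) = -2*M (r(M, G) = -2*(0 + M) = -2*M)
l(p) = (10 + p²)² (l(p) = (-2*(-5) + p²)² = (10 + p²)²)
l(-29) - (1623/543 - 2197/(-2219)) = (10 + (-29)²)² - (1623/543 - 2197/(-2219)) = (10 + 841)² - (1623*(1/543) - 2197*(-1/2219)) = 851² - (541/181 + 2197/2219) = 724201 - 1*1598136/401639 = 724201 - 1598136/401639 = 290865767303/401639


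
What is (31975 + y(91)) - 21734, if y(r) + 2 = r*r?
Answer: 18520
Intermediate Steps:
y(r) = -2 + r² (y(r) = -2 + r*r = -2 + r²)
(31975 + y(91)) - 21734 = (31975 + (-2 + 91²)) - 21734 = (31975 + (-2 + 8281)) - 21734 = (31975 + 8279) - 21734 = 40254 - 21734 = 18520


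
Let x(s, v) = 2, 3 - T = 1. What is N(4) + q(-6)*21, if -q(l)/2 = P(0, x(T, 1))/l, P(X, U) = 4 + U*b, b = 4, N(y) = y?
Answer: 88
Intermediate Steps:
T = 2 (T = 3 - 1*1 = 3 - 1 = 2)
P(X, U) = 4 + 4*U (P(X, U) = 4 + U*4 = 4 + 4*U)
q(l) = -24/l (q(l) = -2*(4 + 4*2)/l = -2*(4 + 8)/l = -24/l)
N(4) + q(-6)*21 = 4 - 24/(-6)*21 = 4 - 24*(-1/6)*21 = 4 + 4*21 = 4 + 84 = 88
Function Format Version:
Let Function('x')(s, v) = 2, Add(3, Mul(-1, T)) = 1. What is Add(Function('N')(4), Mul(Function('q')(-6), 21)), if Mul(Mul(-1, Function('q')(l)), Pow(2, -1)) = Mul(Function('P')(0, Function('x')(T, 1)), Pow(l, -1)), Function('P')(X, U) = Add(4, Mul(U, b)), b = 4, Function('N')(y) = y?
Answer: 88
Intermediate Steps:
T = 2 (T = Add(3, Mul(-1, 1)) = Add(3, -1) = 2)
Function('P')(X, U) = Add(4, Mul(4, U)) (Function('P')(X, U) = Add(4, Mul(U, 4)) = Add(4, Mul(4, U)))
Function('q')(l) = Mul(-24, Pow(l, -1)) (Function('q')(l) = Mul(-2, Mul(Add(4, Mul(4, 2)), Pow(l, -1))) = Mul(-2, Mul(Add(4, 8), Pow(l, -1))) = Mul(-2, Mul(12, Pow(l, -1))) = Mul(-24, Pow(l, -1)))
Add(Function('N')(4), Mul(Function('q')(-6), 21)) = Add(4, Mul(Mul(-24, Pow(-6, -1)), 21)) = Add(4, Mul(Mul(-24, Rational(-1, 6)), 21)) = Add(4, Mul(4, 21)) = Add(4, 84) = 88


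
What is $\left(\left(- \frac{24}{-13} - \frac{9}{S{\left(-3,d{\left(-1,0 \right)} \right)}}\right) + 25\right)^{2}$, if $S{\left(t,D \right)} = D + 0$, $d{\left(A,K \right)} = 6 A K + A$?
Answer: $\frac{217156}{169} \approx 1284.9$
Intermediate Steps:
$d{\left(A,K \right)} = A + 6 A K$ ($d{\left(A,K \right)} = 6 A K + A = A + 6 A K$)
$S{\left(t,D \right)} = D$
$\left(\left(- \frac{24}{-13} - \frac{9}{S{\left(-3,d{\left(-1,0 \right)} \right)}}\right) + 25\right)^{2} = \left(\left(- \frac{24}{-13} - \frac{9}{\left(-1\right) \left(1 + 6 \cdot 0\right)}\right) + 25\right)^{2} = \left(\left(\left(-24\right) \left(- \frac{1}{13}\right) - \frac{9}{\left(-1\right) \left(1 + 0\right)}\right) + 25\right)^{2} = \left(\left(\frac{24}{13} - \frac{9}{\left(-1\right) 1}\right) + 25\right)^{2} = \left(\left(\frac{24}{13} - \frac{9}{-1}\right) + 25\right)^{2} = \left(\left(\frac{24}{13} - -9\right) + 25\right)^{2} = \left(\left(\frac{24}{13} + 9\right) + 25\right)^{2} = \left(\frac{141}{13} + 25\right)^{2} = \left(\frac{466}{13}\right)^{2} = \frac{217156}{169}$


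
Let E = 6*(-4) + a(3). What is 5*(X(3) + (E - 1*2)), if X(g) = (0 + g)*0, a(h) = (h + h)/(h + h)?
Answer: -125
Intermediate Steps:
a(h) = 1 (a(h) = (2*h)/((2*h)) = (2*h)*(1/(2*h)) = 1)
E = -23 (E = 6*(-4) + 1 = -24 + 1 = -23)
X(g) = 0 (X(g) = g*0 = 0)
5*(X(3) + (E - 1*2)) = 5*(0 + (-23 - 1*2)) = 5*(0 + (-23 - 2)) = 5*(0 - 25) = 5*(-25) = -125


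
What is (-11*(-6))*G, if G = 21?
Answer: 1386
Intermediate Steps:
(-11*(-6))*G = -11*(-6)*21 = 66*21 = 1386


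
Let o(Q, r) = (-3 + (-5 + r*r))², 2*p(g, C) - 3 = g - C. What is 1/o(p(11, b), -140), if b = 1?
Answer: 1/383846464 ≈ 2.6052e-9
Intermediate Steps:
p(g, C) = 3/2 + g/2 - C/2 (p(g, C) = 3/2 + (g - C)/2 = 3/2 + (g/2 - C/2) = 3/2 + g/2 - C/2)
o(Q, r) = (-8 + r²)² (o(Q, r) = (-3 + (-5 + r²))² = (-8 + r²)²)
1/o(p(11, b), -140) = 1/((-8 + (-140)²)²) = 1/((-8 + 19600)²) = 1/(19592²) = 1/383846464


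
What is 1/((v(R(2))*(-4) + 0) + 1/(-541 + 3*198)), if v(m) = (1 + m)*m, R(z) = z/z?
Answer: -53/423 ≈ -0.12530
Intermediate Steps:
R(z) = 1
v(m) = m*(1 + m)
1/((v(R(2))*(-4) + 0) + 1/(-541 + 3*198)) = 1/(((1*(1 + 1))*(-4) + 0) + 1/(-541 + 3*198)) = 1/(((1*2)*(-4) + 0) + 1/(-541 + 594)) = 1/((2*(-4) + 0) + 1/53) = 1/((-8 + 0) + 1/53) = 1/(-8 + 1/53) = 1/(-423/53) = -53/423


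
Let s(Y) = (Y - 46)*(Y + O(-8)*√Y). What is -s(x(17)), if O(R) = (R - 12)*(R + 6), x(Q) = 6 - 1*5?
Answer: 1845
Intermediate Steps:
x(Q) = 1 (x(Q) = 6 - 5 = 1)
O(R) = (-12 + R)*(6 + R)
s(Y) = (-46 + Y)*(Y + 40*√Y) (s(Y) = (Y - 46)*(Y + (-72 + (-8)² - 6*(-8))*√Y) = (-46 + Y)*(Y + (-72 + 64 + 48)*√Y) = (-46 + Y)*(Y + 40*√Y))
-s(x(17)) = -(1² - 1840*√1 - 46*1 + 40*1^(3/2)) = -(1 - 1840*1 - 46 + 40*1) = -(1 - 1840 - 46 + 40) = -1*(-1845) = 1845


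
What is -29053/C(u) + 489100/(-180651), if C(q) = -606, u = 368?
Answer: 550228767/12163834 ≈ 45.235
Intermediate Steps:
-29053/C(u) + 489100/(-180651) = -29053/(-606) + 489100/(-180651) = -29053*(-1/606) + 489100*(-1/180651) = 29053/606 - 489100/180651 = 550228767/12163834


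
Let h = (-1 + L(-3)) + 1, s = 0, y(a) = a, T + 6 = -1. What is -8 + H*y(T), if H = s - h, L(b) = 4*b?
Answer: -92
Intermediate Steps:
T = -7 (T = -6 - 1 = -7)
h = -12 (h = (-1 + 4*(-3)) + 1 = (-1 - 12) + 1 = -13 + 1 = -12)
H = 12 (H = 0 - 1*(-12) = 0 + 12 = 12)
-8 + H*y(T) = -8 + 12*(-7) = -8 - 84 = -92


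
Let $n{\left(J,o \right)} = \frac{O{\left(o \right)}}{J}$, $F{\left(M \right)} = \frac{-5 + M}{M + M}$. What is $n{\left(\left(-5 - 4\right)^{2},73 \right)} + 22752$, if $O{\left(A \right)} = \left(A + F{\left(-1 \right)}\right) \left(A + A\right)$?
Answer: $\frac{1854008}{81} \approx 22889.0$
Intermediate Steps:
$F{\left(M \right)} = \frac{-5 + M}{2 M}$
$O{\left(A \right)} = 2 A \left(3 + A\right)$ ($O{\left(A \right)} = \left(A + \frac{-5 - 1}{2 \left(-1\right)}\right) \left(A + A\right) = \left(A + \frac{1}{2} \left(-1\right) \left(-6\right)\right) 2 A = \left(A + 3\right) 2 A = \left(3 + A\right) 2 A = 2 A \left(3 + A\right)$)
$n{\left(J,o \right)} = \frac{2 o \left(3 + o\right)}{J}$
$n{\left(\left(-5 - 4\right)^{2},73 \right)} + 22752 = 2 \cdot 73 \frac{1}{\left(-5 - 4\right)^{2}} \left(3 + 73\right) + 22752 = 2 \cdot 73 \frac{1}{\left(-9\right)^{2}} \cdot 76 + 22752 = 2 \cdot 73 \cdot \frac{1}{81} \cdot 76 + 22752 = \frac{11096}{81} + 22752 = \frac{1854008}{81}$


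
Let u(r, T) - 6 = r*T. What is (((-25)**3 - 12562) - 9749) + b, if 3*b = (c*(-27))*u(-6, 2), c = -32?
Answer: -39664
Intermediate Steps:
u(r, T) = 6 + T*r (u(r, T) = 6 + r*T = 6 + T*r)
b = -1728 (b = ((-32*(-27))*(6 + 2*(-6)))/3 = (864*(6 - 12))/3 = (864*(-6))/3 = (1/3)*(-5184) = -1728)
(((-25)**3 - 12562) - 9749) + b = (((-25)**3 - 12562) - 9749) - 1728 = ((-15625 - 12562) - 9749) - 1728 = (-28187 - 9749) - 1728 = -37936 - 1728 = -39664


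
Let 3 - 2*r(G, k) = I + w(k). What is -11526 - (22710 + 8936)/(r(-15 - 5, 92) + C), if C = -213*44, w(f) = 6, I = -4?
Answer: -215968526/18743 ≈ -11523.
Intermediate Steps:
r(G, k) = ½ (r(G, k) = 3/2 - (-4 + 6)/2 = 3/2 - ½*2 = 3/2 - 1 = ½)
C = -9372
-11526 - (22710 + 8936)/(r(-15 - 5, 92) + C) = -11526 - (22710 + 8936)/(½ - 9372) = -11526 - 31646/(-18743/2) = -11526 - 31646*(-2)/18743 = -11526 - 1*(-63292/18743) = -11526 + 63292/18743 = -215968526/18743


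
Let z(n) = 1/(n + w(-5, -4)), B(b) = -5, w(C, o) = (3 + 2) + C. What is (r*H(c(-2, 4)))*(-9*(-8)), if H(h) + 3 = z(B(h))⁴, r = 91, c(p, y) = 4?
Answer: -12278448/625 ≈ -19646.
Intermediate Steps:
w(C, o) = 5 + C
z(n) = 1/n (z(n) = 1/(n + (5 - 5)) = 1/(n + 0) = 1/n)
H(h) = -1874/625 (H(h) = -3 + (1/(-5))⁴ = -3 + (-⅕)⁴ = -3 + 1/625 = -1874/625)
(r*H(c(-2, 4)))*(-9*(-8)) = (91*(-1874/625))*(-9*(-8)) = -170534/625*72 = -12278448/625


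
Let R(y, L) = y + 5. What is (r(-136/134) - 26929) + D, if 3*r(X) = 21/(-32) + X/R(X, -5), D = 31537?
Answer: 118104473/25632 ≈ 4607.7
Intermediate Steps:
R(y, L) = 5 + y
r(X) = -7/32 + X/(3*(5 + X)) (r(X) = (21/(-32) + X/(5 + X))/3 = (21*(-1/32) + X/(5 + X))/3 = (-21/32 + X/(5 + X))/3 = -7/32 + X/(3*(5 + X)))
(r(-136/134) - 26929) + D = ((-105 + 11*(-136/134))/(96*(5 - 136/134)) - 26929) + 31537 = ((-105 + 11*(-136*1/134))/(96*(5 - 136*1/134)) - 26929) + 31537 = ((-105 + 11*(-68/67))/(96*(5 - 68/67)) - 26929) + 31537 = ((-105 - 748/67)/(96*(267/67)) - 26929) + 31537 = ((1/96)*(67/267)*(-7783/67) - 26929) + 31537 = (-7783/25632 - 26929) + 31537 = -690251911/25632 + 31537 = 118104473/25632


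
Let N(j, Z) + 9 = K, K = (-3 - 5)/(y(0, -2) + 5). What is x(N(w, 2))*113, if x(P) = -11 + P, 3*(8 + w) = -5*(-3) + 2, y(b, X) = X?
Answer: -7684/3 ≈ -2561.3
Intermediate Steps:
w = -7/3 (w = -8 + (-5*(-3) + 2)/3 = -8 + (15 + 2)/3 = -8 + (⅓)*17 = -8 + 17/3 = -7/3 ≈ -2.3333)
K = -8/3 (K = (-3 - 5)/(-2 + 5) = -8/3 ≈ -2.6667)
N(j, Z) = -35/3 (N(j, Z) = -9 - 8/3 = -35/3)
x(N(w, 2))*113 = (-11 - 35/3)*113 = -68/3*113 = -7684/3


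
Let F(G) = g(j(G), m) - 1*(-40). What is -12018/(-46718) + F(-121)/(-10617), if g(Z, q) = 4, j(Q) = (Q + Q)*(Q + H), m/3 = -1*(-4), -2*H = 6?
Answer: 62769757/248002503 ≈ 0.25310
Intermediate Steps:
H = -3 (H = -1/2*6 = -3)
m = 12 (m = 3*(-1*(-4)) = 3*4 = 12)
j(Q) = 2*Q*(-3 + Q) (j(Q) = (Q + Q)*(Q - 3) = (2*Q)*(-3 + Q) = 2*Q*(-3 + Q))
F(G) = 44 (F(G) = 4 - 1*(-40) = 4 + 40 = 44)
-12018/(-46718) + F(-121)/(-10617) = -12018/(-46718) + 44/(-10617) = -12018*(-1/46718) + 44*(-1/10617) = 6009/23359 - 44/10617 = 62769757/248002503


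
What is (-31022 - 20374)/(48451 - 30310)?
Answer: -17132/6047 ≈ -2.8331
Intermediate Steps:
(-31022 - 20374)/(48451 - 30310) = -51396/18141 = -51396*1/18141 = -17132/6047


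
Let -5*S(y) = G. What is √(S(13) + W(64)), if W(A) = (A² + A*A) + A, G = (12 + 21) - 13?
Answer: 2*√2063 ≈ 90.841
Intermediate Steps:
G = 20 (G = 33 - 13 = 20)
S(y) = -4 (S(y) = -⅕*20 = -4)
W(A) = A + 2*A² (W(A) = (A² + A²) + A = 2*A² + A = A + 2*A²)
√(S(13) + W(64)) = √(-4 + 64*(1 + 2*64)) = √(-4 + 64*(1 + 128)) = √(-4 + 64*129) = √(-4 + 8256) = √8252 = 2*√2063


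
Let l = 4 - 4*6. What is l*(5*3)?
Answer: -300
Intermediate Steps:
l = -20 (l = 4 - 24 = -20)
l*(5*3) = -100*3 = -20*15 = -300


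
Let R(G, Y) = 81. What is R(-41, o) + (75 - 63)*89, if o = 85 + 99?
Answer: 1149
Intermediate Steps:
o = 184
R(-41, o) + (75 - 63)*89 = 81 + (75 - 63)*89 = 81 + 12*89 = 81 + 1068 = 1149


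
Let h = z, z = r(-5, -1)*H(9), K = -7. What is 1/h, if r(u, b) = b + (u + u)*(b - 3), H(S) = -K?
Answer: 1/273 ≈ 0.0036630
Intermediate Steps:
H(S) = 7 (H(S) = -1*(-7) = 7)
r(u, b) = b + 2*u*(-3 + b) (r(u, b) = b + (2*u)*(-3 + b) = b + 2*u*(-3 + b))
z = 273 (z = (-1 - 6*(-5) + 2*(-1)*(-5))*7 = (-1 + 30 + 10)*7 = 39*7 = 273)
h = 273
1/h = 1/273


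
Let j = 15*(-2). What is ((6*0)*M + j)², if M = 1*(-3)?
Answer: 900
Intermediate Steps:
j = -30
M = -3
((6*0)*M + j)² = ((6*0)*(-3) - 30)² = (0*(-3) - 30)² = (0 - 30)² = (-30)² = 900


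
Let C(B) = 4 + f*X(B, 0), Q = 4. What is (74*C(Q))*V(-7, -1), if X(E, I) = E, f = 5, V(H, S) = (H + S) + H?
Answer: -26640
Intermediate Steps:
V(H, S) = S + 2*H
C(B) = 4 + 5*B
(74*C(Q))*V(-7, -1) = (74*(4 + 5*4))*(-1 + 2*(-7)) = (74*(4 + 20))*(-1 - 14) = (74*24)*(-15) = 1776*(-15) = -26640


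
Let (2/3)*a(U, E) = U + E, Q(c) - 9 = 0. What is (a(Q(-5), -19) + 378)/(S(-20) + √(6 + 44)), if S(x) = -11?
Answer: -3993/71 - 1815*√2/71 ≈ -92.391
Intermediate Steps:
Q(c) = 9 (Q(c) = 9 + 0 = 9)
a(U, E) = 3*E/2 + 3*U/2 (a(U, E) = 3*(U + E)/2 = 3*(E + U)/2 = 3*E/2 + 3*U/2)
(a(Q(-5), -19) + 378)/(S(-20) + √(6 + 44)) = (((3/2)*(-19) + (3/2)*9) + 378)/(-11 + √(6 + 44)) = ((-57/2 + 27/2) + 378)/(-11 + √50) = (-15 + 378)/(-11 + 5*√2) = 363/(-11 + 5*√2)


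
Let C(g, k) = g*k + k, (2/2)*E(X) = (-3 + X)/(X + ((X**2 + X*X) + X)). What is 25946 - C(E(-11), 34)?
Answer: 1425279/55 ≈ 25914.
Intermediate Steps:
E(X) = (-3 + X)/(2*X + 2*X**2) (E(X) = (-3 + X)/(X + ((X**2 + X*X) + X)) = (-3 + X)/(X + ((X**2 + X**2) + X)) = (-3 + X)/(X + (2*X**2 + X)) = (-3 + X)/(X + (X + 2*X**2)) = (-3 + X)/(2*X + 2*X**2))
C(g, k) = k + g*k
25946 - C(E(-11), 34) = 25946 - 34*(1 + (1/2)*(-3 - 11)/(-11*(1 - 11))) = 25946 - 34*(1 + (1/2)*(-1/11)*(-14)/(-10)) = 25946 - 34*(1 + (1/2)*(-1/11)*(-1/10)*(-14)) = 25946 - 34*(1 - 7/110) = 25946 - 34*103/110 = 25946 - 1*1751/55 = 25946 - 1751/55 = 1425279/55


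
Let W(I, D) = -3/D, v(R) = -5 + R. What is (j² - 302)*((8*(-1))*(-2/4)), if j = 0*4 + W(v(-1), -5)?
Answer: -30164/25 ≈ -1206.6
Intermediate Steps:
j = ⅗ (j = 0*4 - 3/(-5) = 0 - 3*(-⅕) = 0 + ⅗ = ⅗ ≈ 0.60000)
(j² - 302)*((8*(-1))*(-2/4)) = ((⅗)² - 302)*((8*(-1))*(-2/4)) = (9/25 - 302)*(-(-16)/4) = -(-60328)*(-1)/(25*2) = -7541/25*4 = -30164/25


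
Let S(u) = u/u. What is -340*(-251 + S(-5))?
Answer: 85000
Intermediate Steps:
S(u) = 1
-340*(-251 + S(-5)) = -340*(-251 + 1) = -340*(-250) = 85000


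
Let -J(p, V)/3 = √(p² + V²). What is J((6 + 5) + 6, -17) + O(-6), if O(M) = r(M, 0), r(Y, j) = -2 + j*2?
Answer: -2 - 51*√2 ≈ -74.125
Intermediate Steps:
r(Y, j) = -2 + 2*j
J(p, V) = -3*√(V² + p²) (J(p, V) = -3*√(p² + V²) = -3*√(V² + p²))
O(M) = -2 (O(M) = -2 + 2*0 = -2 + 0 = -2)
J((6 + 5) + 6, -17) + O(-6) = -3*√((-17)² + ((6 + 5) + 6)²) - 2 = -3*√(289 + (11 + 6)²) - 2 = -3*√(289 + 17²) - 2 = -3*√(289 + 289) - 2 = -51*√2 - 2 = -2 - 51*√2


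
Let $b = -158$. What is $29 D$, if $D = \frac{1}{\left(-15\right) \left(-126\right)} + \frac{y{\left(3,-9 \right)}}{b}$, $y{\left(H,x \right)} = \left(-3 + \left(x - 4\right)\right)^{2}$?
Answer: $- \frac{7013389}{149310} \approx -46.972$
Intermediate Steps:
$y{\left(H,x \right)} = \left(-7 + x\right)^{2}$ ($y{\left(H,x \right)} = \left(-3 + \left(-4 + x\right)\right)^{2} = \left(-7 + x\right)^{2}$)
$D = - \frac{241841}{149310}$ ($D = \frac{1}{\left(-15\right) \left(-126\right)} + \frac{\left(-7 - 9\right)^{2}}{-158} = \left(- \frac{1}{15}\right) \left(- \frac{1}{126}\right) + \left(-16\right)^{2} \left(- \frac{1}{158}\right) = \frac{1}{1890} + 256 \left(- \frac{1}{158}\right) = \frac{1}{1890} - \frac{128}{79} = - \frac{241841}{149310} \approx -1.6197$)
$29 D = 29 \left(- \frac{241841}{149310}\right) = - \frac{7013389}{149310}$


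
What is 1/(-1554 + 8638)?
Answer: 1/7084 ≈ 0.00014116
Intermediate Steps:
1/(-1554 + 8638) = 1/7084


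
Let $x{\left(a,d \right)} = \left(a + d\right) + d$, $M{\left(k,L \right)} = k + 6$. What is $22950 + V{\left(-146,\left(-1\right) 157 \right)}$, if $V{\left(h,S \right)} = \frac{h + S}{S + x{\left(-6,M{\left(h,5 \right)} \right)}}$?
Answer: $\frac{10167153}{443} \approx 22951.0$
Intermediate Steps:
$M{\left(k,L \right)} = 6 + k$
$x{\left(a,d \right)} = a + 2 d$
$V{\left(h,S \right)} = \frac{S + h}{6 + S + 2 h}$ ($V{\left(h,S \right)} = \frac{h + S}{S + \left(-6 + 2 \left(6 + h\right)\right)} = \frac{S + h}{S + \left(-6 + \left(12 + 2 h\right)\right)} = \frac{S + h}{S + \left(6 + 2 h\right)} = \frac{S + h}{6 + S + 2 h}$)
$22950 + V{\left(-146,\left(-1\right) 157 \right)} = 22950 + \frac{\left(-1\right) 157 - 146}{6 - 157 + 2 \left(-146\right)} = 22950 + \frac{-157 - 146}{6 - 157 - 292} = 22950 + \frac{1}{-443} \left(-303\right) = 22950 - - \frac{303}{443} = 22950 + \frac{303}{443} = \frac{10167153}{443}$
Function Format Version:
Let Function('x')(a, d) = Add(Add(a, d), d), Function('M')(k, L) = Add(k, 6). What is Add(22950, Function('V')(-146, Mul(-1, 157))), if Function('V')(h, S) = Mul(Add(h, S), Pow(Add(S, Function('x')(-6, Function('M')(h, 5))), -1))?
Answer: Rational(10167153, 443) ≈ 22951.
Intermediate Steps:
Function('M')(k, L) = Add(6, k)
Function('x')(a, d) = Add(a, Mul(2, d))
Function('V')(h, S) = Mul(Pow(Add(6, S, Mul(2, h)), -1), Add(S, h)) (Function('V')(h, S) = Mul(Add(h, S), Pow(Add(S, Add(-6, Mul(2, Add(6, h)))), -1)) = Mul(Add(S, h), Pow(Add(S, Add(-6, Add(12, Mul(2, h)))), -1)) = Mul(Add(S, h), Pow(Add(S, Add(6, Mul(2, h))), -1)) = Mul(Add(S, h), Pow(Add(6, S, Mul(2, h)), -1)) = Mul(Pow(Add(6, S, Mul(2, h)), -1), Add(S, h)))
Add(22950, Function('V')(-146, Mul(-1, 157))) = Add(22950, Mul(Pow(Add(6, Mul(-1, 157), Mul(2, -146)), -1), Add(Mul(-1, 157), -146))) = Add(22950, Mul(Pow(Add(6, -157, -292), -1), Add(-157, -146))) = Add(22950, Mul(Pow(-443, -1), -303)) = Add(22950, Mul(Rational(-1, 443), -303)) = Add(22950, Rational(303, 443)) = Rational(10167153, 443)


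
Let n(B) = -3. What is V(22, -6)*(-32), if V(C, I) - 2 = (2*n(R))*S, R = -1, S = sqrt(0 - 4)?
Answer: -64 + 384*I ≈ -64.0 + 384.0*I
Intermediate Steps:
S = 2*I (S = sqrt(-4) = 2*I ≈ 2.0*I)
V(C, I) = 2 - 12*I (V(C, I) = 2 + (2*(-3))*(2*I) = 2 - 12*I)
V(22, -6)*(-32) = (2 - 12*I)*(-32) = -64 + 384*I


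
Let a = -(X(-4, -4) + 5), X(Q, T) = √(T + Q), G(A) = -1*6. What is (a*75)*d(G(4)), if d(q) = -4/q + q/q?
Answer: -625 - 250*I*√2 ≈ -625.0 - 353.55*I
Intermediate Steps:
G(A) = -6
X(Q, T) = √(Q + T)
d(q) = 1 - 4/q (d(q) = -4/q + 1 = 1 - 4/q)
a = -5 - 2*I*√2 (a = -(√(-4 - 4) + 5) = -(√(-8) + 5) = -(2*I*√2 + 5) = -(5 + 2*I*√2) = -5 - 2*I*√2 ≈ -5.0 - 2.8284*I)
(a*75)*d(G(4)) = ((-5 - 2*I*√2)*75)*((-4 - 6)/(-6)) = (-375 - 150*I*√2)*(-⅙*(-10)) = (-375 - 150*I*√2)*(5/3) = -625 - 250*I*√2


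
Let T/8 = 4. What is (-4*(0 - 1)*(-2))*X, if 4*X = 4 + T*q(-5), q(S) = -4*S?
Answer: -1288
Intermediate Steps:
T = 32 (T = 8*4 = 32)
X = 161 (X = (4 + 32*(-4*(-5)))/4 = (4 + 32*20)/4 = (4 + 640)/4 = (¼)*644 = 161)
(-4*(0 - 1)*(-2))*X = -4*(0 - 1)*(-2)*161 = -(-4)*(-2)*161 = -4*2*161 = -8*161 = -1288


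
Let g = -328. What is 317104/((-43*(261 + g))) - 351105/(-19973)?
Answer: 7345051697/57542213 ≈ 127.65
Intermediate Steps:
317104/((-43*(261 + g))) - 351105/(-19973) = 317104/((-43*(261 - 328))) - 351105/(-19973) = 317104/((-43*(-67))) - 351105*(-1/19973) = 317104/2881 + 351105/19973 = 7345051697/57542213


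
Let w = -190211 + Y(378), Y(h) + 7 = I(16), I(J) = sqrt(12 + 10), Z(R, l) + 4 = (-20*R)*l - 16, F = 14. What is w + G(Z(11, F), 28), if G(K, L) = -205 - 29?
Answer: -190452 + sqrt(22) ≈ -1.9045e+5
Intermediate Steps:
Z(R, l) = -20 - 20*R*l (Z(R, l) = -4 + ((-20*R)*l - 16) = -4 + (-20*R*l - 16) = -4 + (-16 - 20*R*l) = -20 - 20*R*l)
I(J) = sqrt(22)
G(K, L) = -234
Y(h) = -7 + sqrt(22)
w = -190218 + sqrt(22) (w = -190211 + (-7 + sqrt(22)) = -190218 + sqrt(22) ≈ -1.9021e+5)
w + G(Z(11, F), 28) = (-190218 + sqrt(22)) - 234 = -190452 + sqrt(22)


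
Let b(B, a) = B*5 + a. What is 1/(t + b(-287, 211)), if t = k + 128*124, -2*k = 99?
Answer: 2/29197 ≈ 6.8500e-5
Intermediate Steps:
k = -99/2 (k = -1/2*99 = -99/2 ≈ -49.500)
b(B, a) = a + 5*B (b(B, a) = 5*B + a = a + 5*B)
t = 31645/2 (t = -99/2 + 128*124 = -99/2 + 15872 = 31645/2 ≈ 15823.)
1/(t + b(-287, 211)) = 1/(31645/2 + (211 + 5*(-287))) = 1/(31645/2 + (211 - 1435)) = 1/(31645/2 - 1224) = 1/(29197/2) = 2/29197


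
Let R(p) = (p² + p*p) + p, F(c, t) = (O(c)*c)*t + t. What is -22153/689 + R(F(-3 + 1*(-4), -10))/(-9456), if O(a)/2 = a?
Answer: -259895743/1085864 ≈ -239.34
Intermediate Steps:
O(a) = 2*a
F(c, t) = t + 2*t*c² (F(c, t) = ((2*c)*c)*t + t = (2*c²)*t + t = 2*t*c² + t = t + 2*t*c²)
R(p) = p + 2*p² (R(p) = (p² + p²) + p = 2*p² + p = p + 2*p²)
-22153/689 + R(F(-3 + 1*(-4), -10))/(-9456) = -22153/689 + ((-10*(1 + 2*(-3 + 1*(-4))²))*(1 + 2*(-10*(1 + 2*(-3 + 1*(-4))²))))/(-9456) = -22153*1/689 + ((-10*(1 + 2*(-3 - 4)²))*(1 + 2*(-10*(1 + 2*(-3 - 4)²))))*(-1/9456) = -22153/689 + ((-10*(1 + 2*(-7)²))*(1 + 2*(-10*(1 + 2*(-7)²))))*(-1/9456) = -22153/689 + ((-10*(1 + 2*49))*(1 + 2*(-10*(1 + 2*49))))*(-1/9456) = -22153/689 + ((-10*(1 + 98))*(1 + 2*(-10*(1 + 98))))*(-1/9456) = -22153/689 + ((-10*99)*(1 + 2*(-10*99)))*(-1/9456) = -22153/689 - 990*(1 + 2*(-990))*(-1/9456) = -22153/689 - 990*(1 - 1980)*(-1/9456) = -22153/689 - 990*(-1979)*(-1/9456) = -22153/689 + 1959210*(-1/9456) = -22153/689 - 326535/1576 = -259895743/1085864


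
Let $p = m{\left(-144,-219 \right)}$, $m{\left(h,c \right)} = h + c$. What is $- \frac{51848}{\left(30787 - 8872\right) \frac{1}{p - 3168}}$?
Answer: $\frac{61025096}{7305} \approx 8353.9$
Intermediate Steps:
$m{\left(h,c \right)} = c + h$
$p = -363$ ($p = -219 - 144 = -363$)
$- \frac{51848}{\left(30787 - 8872\right) \frac{1}{p - 3168}} = - \frac{51848}{\left(30787 - 8872\right) \frac{1}{-363 - 3168}} = - \frac{51848}{21915 \frac{1}{-363 - 3168}} = - \frac{51848}{21915 \frac{1}{-3531}} = - \frac{51848}{21915 \left(- \frac{1}{3531}\right)} = - \frac{51848}{- \frac{7305}{1177}} = \left(-51848\right) \left(- \frac{1177}{7305}\right) = \frac{61025096}{7305}$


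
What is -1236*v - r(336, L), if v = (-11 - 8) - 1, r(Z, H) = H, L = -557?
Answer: 25277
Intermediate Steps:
v = -20 (v = -19 - 1 = -20)
-1236*v - r(336, L) = -1236*(-20) - 1*(-557) = 24720 + 557 = 25277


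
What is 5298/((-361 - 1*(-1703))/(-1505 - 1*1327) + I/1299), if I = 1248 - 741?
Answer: -3248352144/51239 ≈ -63396.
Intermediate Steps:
I = 507
5298/((-361 - 1*(-1703))/(-1505 - 1*1327) + I/1299) = 5298/((-361 - 1*(-1703))/(-1505 - 1*1327) + 507/1299) = 5298/((-361 + 1703)/(-1505 - 1327) + 507*(1/1299)) = 5298/(1342/(-2832) + 169/433) = 5298/(1342*(-1/2832) + 169/433) = 5298/(-671/1416 + 169/433) = 5298/(-51239/613128) = 5298*(-613128/51239) = -3248352144/51239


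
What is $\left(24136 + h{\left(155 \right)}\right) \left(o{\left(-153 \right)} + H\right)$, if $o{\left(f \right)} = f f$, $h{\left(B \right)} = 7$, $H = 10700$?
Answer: $823493587$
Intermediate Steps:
$o{\left(f \right)} = f^{2}$
$\left(24136 + h{\left(155 \right)}\right) \left(o{\left(-153 \right)} + H\right) = \left(24136 + 7\right) \left(\left(-153\right)^{2} + 10700\right) = 24143 \left(23409 + 10700\right) = 24143 \cdot 34109 = 823493587$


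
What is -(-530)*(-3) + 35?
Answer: -1555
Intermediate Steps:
-(-530)*(-3) + 35 = -106*15 + 35 = -1590 + 35 = -1555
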